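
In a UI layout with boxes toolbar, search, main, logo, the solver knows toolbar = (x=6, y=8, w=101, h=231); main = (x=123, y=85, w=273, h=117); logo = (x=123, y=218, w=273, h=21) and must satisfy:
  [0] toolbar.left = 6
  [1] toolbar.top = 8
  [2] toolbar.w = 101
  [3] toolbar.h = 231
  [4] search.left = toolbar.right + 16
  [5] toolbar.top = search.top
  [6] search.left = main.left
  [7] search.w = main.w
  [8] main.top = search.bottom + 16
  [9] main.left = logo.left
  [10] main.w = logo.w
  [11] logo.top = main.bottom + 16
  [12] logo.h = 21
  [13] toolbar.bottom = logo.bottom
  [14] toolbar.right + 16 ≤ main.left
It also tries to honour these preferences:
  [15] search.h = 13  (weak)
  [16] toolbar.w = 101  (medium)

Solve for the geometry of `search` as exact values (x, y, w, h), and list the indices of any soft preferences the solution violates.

1. search.x = 123  [search.left = toolbar.right + 16]
2. search.y = 8  [toolbar.top = search.top]
3. search.w = 273  [search.w = main.w]
4. search.h = 61  [main.top = search.bottom + 16]

search = (x=123, y=8, w=273, h=61)
violated soft preferences: 15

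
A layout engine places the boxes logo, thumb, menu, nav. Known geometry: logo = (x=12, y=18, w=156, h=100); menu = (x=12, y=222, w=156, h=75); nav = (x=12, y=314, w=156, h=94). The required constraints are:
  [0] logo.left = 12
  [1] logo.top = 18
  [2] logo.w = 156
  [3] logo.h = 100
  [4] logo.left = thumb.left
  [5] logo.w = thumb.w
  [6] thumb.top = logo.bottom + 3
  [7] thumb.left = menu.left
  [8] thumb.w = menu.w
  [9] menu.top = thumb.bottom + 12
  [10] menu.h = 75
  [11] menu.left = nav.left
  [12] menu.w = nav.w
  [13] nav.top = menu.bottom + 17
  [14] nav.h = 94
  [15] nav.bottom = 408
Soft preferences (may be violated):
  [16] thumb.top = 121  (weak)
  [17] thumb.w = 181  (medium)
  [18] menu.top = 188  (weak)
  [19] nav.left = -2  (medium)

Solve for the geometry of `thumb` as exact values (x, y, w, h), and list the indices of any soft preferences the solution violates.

1. thumb.x = 12  [logo.left = thumb.left]
2. thumb.w = 156  [logo.w = thumb.w]
3. thumb.y = 121  [thumb.top = logo.bottom + 3]
4. thumb.h = 89  [menu.top = thumb.bottom + 12]

thumb = (x=12, y=121, w=156, h=89)
violated soft preferences: 17, 18, 19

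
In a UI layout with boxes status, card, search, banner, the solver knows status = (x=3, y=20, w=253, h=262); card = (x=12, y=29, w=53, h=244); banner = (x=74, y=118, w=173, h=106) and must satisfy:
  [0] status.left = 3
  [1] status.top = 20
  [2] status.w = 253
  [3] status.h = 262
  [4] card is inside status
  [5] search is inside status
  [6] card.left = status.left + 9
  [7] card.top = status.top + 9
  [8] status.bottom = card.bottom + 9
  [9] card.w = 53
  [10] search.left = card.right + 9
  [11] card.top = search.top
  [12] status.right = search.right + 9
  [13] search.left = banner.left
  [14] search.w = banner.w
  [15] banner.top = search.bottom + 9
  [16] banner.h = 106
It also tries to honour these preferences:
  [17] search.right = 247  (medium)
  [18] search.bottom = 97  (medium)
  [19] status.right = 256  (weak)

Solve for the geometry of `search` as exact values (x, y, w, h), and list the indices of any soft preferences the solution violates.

search = (x=74, y=29, w=173, h=80)
violated soft preferences: 18

1. search.x = 74  [search.left = card.right + 9]
2. search.y = 29  [card.top = search.top]
3. search.w = 173  [status.right = search.right + 9]
4. search.h = 80  [banner.top = search.bottom + 9]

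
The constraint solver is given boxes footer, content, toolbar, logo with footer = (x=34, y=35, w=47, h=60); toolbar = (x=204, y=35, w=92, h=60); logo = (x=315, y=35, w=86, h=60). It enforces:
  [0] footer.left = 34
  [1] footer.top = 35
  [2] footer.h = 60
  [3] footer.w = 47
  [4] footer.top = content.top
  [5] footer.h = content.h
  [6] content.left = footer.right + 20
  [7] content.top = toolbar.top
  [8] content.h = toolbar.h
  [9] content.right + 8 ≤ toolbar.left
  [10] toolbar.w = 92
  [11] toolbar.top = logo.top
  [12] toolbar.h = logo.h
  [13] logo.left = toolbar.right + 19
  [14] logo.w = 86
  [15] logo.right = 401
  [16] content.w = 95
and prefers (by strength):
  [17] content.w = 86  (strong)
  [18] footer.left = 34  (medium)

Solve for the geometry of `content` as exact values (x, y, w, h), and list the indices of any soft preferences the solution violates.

1. content.y = 35  [footer.top = content.top]
2. content.h = 60  [footer.h = content.h]
3. content.x = 101  [content.left = footer.right + 20]
4. content.w = 95  [content.w = 95]

content = (x=101, y=35, w=95, h=60)
violated soft preferences: 17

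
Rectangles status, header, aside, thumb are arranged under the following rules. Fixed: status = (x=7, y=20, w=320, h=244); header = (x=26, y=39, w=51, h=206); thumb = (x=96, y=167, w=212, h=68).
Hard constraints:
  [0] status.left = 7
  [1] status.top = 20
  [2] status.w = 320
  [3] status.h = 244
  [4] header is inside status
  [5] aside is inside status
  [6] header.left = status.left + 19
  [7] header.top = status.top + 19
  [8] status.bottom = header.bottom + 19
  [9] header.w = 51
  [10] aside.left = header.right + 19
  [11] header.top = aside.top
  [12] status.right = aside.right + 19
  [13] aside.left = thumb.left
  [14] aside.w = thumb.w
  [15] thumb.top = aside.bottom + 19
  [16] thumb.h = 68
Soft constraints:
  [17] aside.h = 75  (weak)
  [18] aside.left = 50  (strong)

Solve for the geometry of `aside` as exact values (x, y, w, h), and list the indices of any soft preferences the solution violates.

aside = (x=96, y=39, w=212, h=109)
violated soft preferences: 17, 18

1. aside.x = 96  [aside.left = header.right + 19]
2. aside.y = 39  [header.top = aside.top]
3. aside.w = 212  [status.right = aside.right + 19]
4. aside.h = 109  [thumb.top = aside.bottom + 19]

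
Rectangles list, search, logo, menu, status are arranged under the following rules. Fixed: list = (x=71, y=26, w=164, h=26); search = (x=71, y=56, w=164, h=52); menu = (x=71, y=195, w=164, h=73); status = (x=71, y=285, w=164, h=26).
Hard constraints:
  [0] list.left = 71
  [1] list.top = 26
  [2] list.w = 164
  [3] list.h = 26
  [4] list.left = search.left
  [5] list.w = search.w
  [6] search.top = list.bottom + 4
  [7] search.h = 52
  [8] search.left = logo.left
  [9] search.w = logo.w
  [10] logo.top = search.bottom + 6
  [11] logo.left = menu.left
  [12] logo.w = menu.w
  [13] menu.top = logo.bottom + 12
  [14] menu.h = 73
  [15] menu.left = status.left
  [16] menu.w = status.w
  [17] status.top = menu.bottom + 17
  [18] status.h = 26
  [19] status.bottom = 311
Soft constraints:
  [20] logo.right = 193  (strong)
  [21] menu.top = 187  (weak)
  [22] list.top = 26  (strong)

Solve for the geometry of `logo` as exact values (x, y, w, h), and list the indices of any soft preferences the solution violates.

logo = (x=71, y=114, w=164, h=69)
violated soft preferences: 20, 21

1. logo.x = 71  [search.left = logo.left]
2. logo.w = 164  [search.w = logo.w]
3. logo.y = 114  [logo.top = search.bottom + 6]
4. logo.h = 69  [menu.top = logo.bottom + 12]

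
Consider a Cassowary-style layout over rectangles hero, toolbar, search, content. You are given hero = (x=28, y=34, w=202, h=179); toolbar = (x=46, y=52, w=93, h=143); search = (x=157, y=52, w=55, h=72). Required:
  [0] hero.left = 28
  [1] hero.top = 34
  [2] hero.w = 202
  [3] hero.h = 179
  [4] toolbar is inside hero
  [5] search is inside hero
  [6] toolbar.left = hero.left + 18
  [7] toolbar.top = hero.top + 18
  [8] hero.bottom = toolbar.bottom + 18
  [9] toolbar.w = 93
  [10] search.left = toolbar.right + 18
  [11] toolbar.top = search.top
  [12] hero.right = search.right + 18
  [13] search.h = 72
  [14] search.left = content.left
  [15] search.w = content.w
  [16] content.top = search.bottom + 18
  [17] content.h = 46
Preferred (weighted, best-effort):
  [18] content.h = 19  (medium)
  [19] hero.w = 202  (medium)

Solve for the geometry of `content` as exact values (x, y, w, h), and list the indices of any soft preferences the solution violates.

1. content.x = 157  [search.left = content.left]
2. content.w = 55  [search.w = content.w]
3. content.y = 142  [content.top = search.bottom + 18]
4. content.h = 46  [content.h = 46]

content = (x=157, y=142, w=55, h=46)
violated soft preferences: 18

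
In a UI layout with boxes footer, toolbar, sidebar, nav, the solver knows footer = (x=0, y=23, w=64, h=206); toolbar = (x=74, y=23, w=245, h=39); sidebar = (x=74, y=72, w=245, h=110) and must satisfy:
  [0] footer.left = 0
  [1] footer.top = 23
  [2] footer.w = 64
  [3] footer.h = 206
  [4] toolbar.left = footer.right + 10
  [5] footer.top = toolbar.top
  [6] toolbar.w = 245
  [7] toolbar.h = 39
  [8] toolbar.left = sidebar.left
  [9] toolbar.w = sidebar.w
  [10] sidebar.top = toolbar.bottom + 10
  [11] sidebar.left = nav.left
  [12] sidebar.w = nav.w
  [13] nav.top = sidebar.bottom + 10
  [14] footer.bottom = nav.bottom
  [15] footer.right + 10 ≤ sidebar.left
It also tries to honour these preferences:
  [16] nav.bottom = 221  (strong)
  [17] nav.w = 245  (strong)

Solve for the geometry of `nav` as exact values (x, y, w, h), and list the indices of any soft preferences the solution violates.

1. nav.x = 74  [sidebar.left = nav.left]
2. nav.w = 245  [sidebar.w = nav.w]
3. nav.y = 192  [nav.top = sidebar.bottom + 10]
4. nav.h = 37  [footer.bottom = nav.bottom]

nav = (x=74, y=192, w=245, h=37)
violated soft preferences: 16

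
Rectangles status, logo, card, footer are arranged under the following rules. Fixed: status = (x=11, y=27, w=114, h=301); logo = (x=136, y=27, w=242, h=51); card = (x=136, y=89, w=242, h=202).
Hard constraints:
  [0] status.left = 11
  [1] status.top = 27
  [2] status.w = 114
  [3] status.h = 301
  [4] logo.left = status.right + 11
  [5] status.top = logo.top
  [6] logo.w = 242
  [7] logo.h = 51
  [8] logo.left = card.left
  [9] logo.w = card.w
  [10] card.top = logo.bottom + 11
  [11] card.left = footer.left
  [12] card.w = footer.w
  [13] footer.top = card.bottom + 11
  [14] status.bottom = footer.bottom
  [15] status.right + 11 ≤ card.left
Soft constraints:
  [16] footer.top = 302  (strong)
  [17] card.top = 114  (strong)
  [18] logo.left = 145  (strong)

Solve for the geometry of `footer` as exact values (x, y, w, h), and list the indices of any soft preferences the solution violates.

1. footer.x = 136  [card.left = footer.left]
2. footer.w = 242  [card.w = footer.w]
3. footer.y = 302  [footer.top = card.bottom + 11]
4. footer.h = 26  [status.bottom = footer.bottom]

footer = (x=136, y=302, w=242, h=26)
violated soft preferences: 17, 18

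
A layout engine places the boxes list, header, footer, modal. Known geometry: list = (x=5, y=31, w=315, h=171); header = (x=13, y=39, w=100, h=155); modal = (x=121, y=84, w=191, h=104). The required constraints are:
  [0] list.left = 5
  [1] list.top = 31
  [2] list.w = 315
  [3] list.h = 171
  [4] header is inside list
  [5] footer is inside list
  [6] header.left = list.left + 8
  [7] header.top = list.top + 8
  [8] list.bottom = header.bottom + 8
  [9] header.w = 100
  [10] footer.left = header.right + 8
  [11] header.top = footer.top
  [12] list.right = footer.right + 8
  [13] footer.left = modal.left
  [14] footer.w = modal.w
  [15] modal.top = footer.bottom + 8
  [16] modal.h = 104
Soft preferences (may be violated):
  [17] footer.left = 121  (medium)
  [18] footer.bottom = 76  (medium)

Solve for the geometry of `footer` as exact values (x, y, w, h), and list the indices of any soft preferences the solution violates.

footer = (x=121, y=39, w=191, h=37)
violated soft preferences: none

1. footer.x = 121  [footer.left = header.right + 8]
2. footer.y = 39  [header.top = footer.top]
3. footer.w = 191  [list.right = footer.right + 8]
4. footer.h = 37  [modal.top = footer.bottom + 8]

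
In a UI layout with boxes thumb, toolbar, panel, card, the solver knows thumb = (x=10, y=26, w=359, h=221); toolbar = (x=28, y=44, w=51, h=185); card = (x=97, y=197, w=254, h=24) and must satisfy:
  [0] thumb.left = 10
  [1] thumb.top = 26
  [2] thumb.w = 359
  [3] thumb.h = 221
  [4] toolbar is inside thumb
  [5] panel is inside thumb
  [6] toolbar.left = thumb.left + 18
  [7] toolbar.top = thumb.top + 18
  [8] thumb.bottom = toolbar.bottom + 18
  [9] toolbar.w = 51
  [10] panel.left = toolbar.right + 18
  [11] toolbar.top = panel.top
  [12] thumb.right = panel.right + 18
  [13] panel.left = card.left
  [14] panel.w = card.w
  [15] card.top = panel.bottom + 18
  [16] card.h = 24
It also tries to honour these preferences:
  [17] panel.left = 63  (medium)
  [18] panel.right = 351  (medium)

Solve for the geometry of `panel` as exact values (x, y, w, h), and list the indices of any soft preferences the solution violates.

1. panel.x = 97  [panel.left = toolbar.right + 18]
2. panel.y = 44  [toolbar.top = panel.top]
3. panel.w = 254  [thumb.right = panel.right + 18]
4. panel.h = 135  [card.top = panel.bottom + 18]

panel = (x=97, y=44, w=254, h=135)
violated soft preferences: 17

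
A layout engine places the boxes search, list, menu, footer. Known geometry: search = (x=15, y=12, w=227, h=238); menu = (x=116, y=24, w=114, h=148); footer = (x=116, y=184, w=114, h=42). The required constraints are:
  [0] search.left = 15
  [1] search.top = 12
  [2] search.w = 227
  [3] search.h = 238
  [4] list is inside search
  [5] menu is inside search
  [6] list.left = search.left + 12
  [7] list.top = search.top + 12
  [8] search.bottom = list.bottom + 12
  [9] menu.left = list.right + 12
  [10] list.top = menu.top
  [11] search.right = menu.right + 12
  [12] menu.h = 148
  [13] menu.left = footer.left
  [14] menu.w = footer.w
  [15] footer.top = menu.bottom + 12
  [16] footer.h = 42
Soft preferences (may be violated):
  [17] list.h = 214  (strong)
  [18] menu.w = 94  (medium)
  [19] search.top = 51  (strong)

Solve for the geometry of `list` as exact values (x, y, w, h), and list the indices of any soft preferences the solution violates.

list = (x=27, y=24, w=77, h=214)
violated soft preferences: 18, 19

1. list.x = 27  [list.left = search.left + 12]
2. list.y = 24  [list.top = search.top + 12]
3. list.h = 214  [search.bottom = list.bottom + 12]
4. list.w = 77  [menu.left = list.right + 12]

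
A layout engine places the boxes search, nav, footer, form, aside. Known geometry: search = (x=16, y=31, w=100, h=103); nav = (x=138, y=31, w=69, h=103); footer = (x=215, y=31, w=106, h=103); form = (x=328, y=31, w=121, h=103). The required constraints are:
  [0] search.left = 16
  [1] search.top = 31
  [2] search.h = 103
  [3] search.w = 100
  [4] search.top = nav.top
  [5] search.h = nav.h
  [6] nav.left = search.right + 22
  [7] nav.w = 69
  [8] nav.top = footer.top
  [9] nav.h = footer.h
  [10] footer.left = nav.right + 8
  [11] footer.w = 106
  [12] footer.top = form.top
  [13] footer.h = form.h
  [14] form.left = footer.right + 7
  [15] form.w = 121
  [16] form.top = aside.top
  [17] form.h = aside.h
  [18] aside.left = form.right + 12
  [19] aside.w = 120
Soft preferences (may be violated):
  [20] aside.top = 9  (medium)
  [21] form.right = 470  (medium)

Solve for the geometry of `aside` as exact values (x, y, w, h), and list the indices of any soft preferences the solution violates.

1. aside.y = 31  [form.top = aside.top]
2. aside.h = 103  [form.h = aside.h]
3. aside.x = 461  [aside.left = form.right + 12]
4. aside.w = 120  [aside.w = 120]

aside = (x=461, y=31, w=120, h=103)
violated soft preferences: 20, 21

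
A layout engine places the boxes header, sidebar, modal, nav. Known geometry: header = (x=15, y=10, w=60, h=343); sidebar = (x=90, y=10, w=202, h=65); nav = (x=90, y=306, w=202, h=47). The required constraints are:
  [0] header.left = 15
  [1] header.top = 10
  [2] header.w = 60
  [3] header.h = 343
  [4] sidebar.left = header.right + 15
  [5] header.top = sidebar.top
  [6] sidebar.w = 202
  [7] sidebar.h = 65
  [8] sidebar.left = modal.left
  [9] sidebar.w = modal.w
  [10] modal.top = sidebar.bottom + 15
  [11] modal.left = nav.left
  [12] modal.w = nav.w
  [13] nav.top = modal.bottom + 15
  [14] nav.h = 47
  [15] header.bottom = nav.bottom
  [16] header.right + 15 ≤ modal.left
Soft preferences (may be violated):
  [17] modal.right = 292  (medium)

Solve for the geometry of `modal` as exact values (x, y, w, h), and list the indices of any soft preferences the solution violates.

1. modal.x = 90  [sidebar.left = modal.left]
2. modal.w = 202  [sidebar.w = modal.w]
3. modal.y = 90  [modal.top = sidebar.bottom + 15]
4. modal.h = 201  [nav.top = modal.bottom + 15]

modal = (x=90, y=90, w=202, h=201)
violated soft preferences: none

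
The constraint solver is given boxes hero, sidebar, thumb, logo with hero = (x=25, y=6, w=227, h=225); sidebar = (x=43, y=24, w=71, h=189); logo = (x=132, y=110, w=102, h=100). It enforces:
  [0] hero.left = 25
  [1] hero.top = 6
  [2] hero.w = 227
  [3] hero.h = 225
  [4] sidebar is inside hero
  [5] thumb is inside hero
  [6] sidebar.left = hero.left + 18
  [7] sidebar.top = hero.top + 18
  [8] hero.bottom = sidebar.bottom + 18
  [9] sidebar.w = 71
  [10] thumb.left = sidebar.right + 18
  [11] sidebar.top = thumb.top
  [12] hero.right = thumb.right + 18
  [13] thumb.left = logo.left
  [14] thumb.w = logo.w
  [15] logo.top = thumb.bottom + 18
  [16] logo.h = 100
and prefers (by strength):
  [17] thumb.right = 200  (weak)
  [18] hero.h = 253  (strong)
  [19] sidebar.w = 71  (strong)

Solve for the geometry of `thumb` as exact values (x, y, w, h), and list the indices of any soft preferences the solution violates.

thumb = (x=132, y=24, w=102, h=68)
violated soft preferences: 17, 18

1. thumb.x = 132  [thumb.left = sidebar.right + 18]
2. thumb.y = 24  [sidebar.top = thumb.top]
3. thumb.w = 102  [hero.right = thumb.right + 18]
4. thumb.h = 68  [logo.top = thumb.bottom + 18]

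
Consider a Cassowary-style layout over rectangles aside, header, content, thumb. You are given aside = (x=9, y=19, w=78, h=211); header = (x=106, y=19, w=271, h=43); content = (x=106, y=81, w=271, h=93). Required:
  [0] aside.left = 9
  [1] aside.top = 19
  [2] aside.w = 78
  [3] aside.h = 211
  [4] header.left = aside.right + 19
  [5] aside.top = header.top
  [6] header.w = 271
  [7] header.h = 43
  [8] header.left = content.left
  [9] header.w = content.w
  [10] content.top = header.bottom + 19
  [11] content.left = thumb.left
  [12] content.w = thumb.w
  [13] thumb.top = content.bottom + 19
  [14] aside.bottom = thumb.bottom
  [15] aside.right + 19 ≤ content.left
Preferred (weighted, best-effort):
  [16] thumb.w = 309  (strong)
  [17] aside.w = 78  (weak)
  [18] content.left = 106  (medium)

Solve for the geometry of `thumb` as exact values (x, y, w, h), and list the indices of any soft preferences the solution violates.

1. thumb.x = 106  [content.left = thumb.left]
2. thumb.w = 271  [content.w = thumb.w]
3. thumb.y = 193  [thumb.top = content.bottom + 19]
4. thumb.h = 37  [aside.bottom = thumb.bottom]

thumb = (x=106, y=193, w=271, h=37)
violated soft preferences: 16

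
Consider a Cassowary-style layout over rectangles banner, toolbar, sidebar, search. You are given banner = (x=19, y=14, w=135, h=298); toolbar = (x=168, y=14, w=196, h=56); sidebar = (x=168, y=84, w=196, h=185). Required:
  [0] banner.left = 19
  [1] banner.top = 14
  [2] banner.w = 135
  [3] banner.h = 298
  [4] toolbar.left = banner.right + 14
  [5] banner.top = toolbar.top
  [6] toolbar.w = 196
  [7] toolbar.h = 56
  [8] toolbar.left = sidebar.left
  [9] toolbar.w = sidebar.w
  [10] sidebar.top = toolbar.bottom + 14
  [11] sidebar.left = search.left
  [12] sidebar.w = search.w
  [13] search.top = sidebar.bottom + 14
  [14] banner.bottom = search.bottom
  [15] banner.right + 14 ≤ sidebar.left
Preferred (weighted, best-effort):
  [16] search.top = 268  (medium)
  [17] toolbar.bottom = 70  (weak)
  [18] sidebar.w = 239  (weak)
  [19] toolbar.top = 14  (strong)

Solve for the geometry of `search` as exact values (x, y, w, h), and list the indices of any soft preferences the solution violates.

1. search.x = 168  [sidebar.left = search.left]
2. search.w = 196  [sidebar.w = search.w]
3. search.y = 283  [search.top = sidebar.bottom + 14]
4. search.h = 29  [banner.bottom = search.bottom]

search = (x=168, y=283, w=196, h=29)
violated soft preferences: 16, 18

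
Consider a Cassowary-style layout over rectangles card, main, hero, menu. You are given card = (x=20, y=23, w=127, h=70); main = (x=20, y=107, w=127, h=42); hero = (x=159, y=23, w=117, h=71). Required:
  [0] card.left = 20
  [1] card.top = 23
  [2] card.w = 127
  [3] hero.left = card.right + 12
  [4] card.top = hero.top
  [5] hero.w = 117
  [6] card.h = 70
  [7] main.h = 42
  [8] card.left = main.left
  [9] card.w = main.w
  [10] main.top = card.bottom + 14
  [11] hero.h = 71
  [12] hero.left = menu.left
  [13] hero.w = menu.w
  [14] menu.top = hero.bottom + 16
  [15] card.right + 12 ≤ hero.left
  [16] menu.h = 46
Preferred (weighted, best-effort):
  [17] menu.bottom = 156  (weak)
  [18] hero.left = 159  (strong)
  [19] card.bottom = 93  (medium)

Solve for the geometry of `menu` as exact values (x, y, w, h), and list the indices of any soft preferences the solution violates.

1. menu.x = 159  [hero.left = menu.left]
2. menu.w = 117  [hero.w = menu.w]
3. menu.y = 110  [menu.top = hero.bottom + 16]
4. menu.h = 46  [menu.h = 46]

menu = (x=159, y=110, w=117, h=46)
violated soft preferences: none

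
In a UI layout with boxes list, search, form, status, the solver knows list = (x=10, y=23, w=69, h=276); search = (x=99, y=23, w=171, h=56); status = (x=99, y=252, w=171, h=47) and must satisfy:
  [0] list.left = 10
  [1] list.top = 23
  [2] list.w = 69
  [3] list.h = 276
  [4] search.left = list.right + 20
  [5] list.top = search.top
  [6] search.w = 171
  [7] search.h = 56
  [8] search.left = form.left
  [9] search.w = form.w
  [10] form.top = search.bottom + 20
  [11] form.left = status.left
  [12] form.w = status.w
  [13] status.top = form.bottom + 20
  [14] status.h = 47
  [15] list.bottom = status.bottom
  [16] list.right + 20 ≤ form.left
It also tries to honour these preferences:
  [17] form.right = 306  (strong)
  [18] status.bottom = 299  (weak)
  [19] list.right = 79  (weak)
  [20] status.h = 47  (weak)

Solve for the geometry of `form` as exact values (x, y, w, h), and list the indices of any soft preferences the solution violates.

1. form.x = 99  [search.left = form.left]
2. form.w = 171  [search.w = form.w]
3. form.y = 99  [form.top = search.bottom + 20]
4. form.h = 133  [status.top = form.bottom + 20]

form = (x=99, y=99, w=171, h=133)
violated soft preferences: 17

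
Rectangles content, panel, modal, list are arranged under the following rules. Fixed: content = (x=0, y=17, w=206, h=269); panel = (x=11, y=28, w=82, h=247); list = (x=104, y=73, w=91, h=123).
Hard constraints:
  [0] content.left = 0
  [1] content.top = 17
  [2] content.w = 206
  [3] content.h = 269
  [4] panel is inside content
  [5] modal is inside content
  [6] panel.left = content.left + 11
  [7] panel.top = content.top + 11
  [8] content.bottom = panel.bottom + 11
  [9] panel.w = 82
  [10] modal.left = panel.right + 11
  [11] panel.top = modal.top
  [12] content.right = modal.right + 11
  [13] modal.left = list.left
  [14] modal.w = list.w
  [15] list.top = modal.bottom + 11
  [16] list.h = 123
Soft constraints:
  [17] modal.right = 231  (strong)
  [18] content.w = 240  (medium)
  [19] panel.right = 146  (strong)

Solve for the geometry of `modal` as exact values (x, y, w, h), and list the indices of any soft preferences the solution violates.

modal = (x=104, y=28, w=91, h=34)
violated soft preferences: 17, 18, 19

1. modal.x = 104  [modal.left = panel.right + 11]
2. modal.y = 28  [panel.top = modal.top]
3. modal.w = 91  [content.right = modal.right + 11]
4. modal.h = 34  [list.top = modal.bottom + 11]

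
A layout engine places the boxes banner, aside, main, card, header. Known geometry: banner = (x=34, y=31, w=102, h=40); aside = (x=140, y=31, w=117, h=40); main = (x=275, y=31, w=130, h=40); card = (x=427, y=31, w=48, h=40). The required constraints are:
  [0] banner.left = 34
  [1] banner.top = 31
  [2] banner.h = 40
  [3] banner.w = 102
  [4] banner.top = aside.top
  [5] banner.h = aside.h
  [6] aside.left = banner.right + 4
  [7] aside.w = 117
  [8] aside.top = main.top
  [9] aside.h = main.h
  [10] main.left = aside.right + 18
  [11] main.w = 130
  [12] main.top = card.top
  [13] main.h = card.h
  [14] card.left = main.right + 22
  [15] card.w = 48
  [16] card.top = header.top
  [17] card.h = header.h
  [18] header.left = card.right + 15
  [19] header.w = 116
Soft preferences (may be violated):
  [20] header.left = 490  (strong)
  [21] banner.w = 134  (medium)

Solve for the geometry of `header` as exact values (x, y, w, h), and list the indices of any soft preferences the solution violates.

header = (x=490, y=31, w=116, h=40)
violated soft preferences: 21

1. header.y = 31  [card.top = header.top]
2. header.h = 40  [card.h = header.h]
3. header.x = 490  [header.left = card.right + 15]
4. header.w = 116  [header.w = 116]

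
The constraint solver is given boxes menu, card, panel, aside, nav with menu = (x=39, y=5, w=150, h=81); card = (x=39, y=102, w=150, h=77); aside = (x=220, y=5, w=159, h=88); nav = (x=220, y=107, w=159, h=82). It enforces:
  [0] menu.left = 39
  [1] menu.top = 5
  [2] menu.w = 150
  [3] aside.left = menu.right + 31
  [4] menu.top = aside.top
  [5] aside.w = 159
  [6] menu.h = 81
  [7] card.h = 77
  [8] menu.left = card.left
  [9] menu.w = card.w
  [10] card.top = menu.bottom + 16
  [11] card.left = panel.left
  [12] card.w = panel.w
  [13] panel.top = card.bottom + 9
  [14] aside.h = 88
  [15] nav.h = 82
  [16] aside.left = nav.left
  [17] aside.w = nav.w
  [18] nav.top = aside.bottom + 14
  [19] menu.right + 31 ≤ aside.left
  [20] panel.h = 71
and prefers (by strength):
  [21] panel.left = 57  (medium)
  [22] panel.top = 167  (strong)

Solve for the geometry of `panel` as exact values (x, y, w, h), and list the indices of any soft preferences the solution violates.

panel = (x=39, y=188, w=150, h=71)
violated soft preferences: 21, 22

1. panel.x = 39  [card.left = panel.left]
2. panel.w = 150  [card.w = panel.w]
3. panel.y = 188  [panel.top = card.bottom + 9]
4. panel.h = 71  [panel.h = 71]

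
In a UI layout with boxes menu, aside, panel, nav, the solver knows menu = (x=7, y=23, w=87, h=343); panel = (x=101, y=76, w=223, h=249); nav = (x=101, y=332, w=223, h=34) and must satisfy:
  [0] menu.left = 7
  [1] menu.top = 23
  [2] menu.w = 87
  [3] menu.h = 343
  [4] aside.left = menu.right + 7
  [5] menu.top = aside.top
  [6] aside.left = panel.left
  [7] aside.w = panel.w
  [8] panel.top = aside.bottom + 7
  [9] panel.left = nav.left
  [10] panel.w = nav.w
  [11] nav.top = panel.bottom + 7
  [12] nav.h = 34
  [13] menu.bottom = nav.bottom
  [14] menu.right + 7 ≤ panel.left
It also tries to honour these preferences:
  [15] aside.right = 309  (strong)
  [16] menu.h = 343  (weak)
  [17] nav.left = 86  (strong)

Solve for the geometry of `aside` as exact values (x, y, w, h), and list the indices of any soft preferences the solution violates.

aside = (x=101, y=23, w=223, h=46)
violated soft preferences: 15, 17

1. aside.x = 101  [aside.left = menu.right + 7]
2. aside.y = 23  [menu.top = aside.top]
3. aside.w = 223  [aside.w = panel.w]
4. aside.h = 46  [panel.top = aside.bottom + 7]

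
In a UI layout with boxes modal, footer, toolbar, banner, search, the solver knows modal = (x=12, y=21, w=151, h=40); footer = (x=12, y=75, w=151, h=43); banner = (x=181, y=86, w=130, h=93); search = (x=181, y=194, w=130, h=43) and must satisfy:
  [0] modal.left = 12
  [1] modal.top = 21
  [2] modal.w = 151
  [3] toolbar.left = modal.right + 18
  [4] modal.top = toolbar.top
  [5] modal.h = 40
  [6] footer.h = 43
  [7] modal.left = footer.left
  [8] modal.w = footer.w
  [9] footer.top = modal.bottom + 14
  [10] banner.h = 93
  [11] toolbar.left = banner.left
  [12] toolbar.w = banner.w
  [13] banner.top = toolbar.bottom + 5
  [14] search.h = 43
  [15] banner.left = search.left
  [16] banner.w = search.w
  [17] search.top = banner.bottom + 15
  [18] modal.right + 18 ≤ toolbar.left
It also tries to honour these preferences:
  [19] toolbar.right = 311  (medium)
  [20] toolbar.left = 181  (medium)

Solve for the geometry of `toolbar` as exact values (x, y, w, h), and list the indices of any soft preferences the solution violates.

toolbar = (x=181, y=21, w=130, h=60)
violated soft preferences: none

1. toolbar.x = 181  [toolbar.left = modal.right + 18]
2. toolbar.y = 21  [modal.top = toolbar.top]
3. toolbar.w = 130  [toolbar.w = banner.w]
4. toolbar.h = 60  [banner.top = toolbar.bottom + 5]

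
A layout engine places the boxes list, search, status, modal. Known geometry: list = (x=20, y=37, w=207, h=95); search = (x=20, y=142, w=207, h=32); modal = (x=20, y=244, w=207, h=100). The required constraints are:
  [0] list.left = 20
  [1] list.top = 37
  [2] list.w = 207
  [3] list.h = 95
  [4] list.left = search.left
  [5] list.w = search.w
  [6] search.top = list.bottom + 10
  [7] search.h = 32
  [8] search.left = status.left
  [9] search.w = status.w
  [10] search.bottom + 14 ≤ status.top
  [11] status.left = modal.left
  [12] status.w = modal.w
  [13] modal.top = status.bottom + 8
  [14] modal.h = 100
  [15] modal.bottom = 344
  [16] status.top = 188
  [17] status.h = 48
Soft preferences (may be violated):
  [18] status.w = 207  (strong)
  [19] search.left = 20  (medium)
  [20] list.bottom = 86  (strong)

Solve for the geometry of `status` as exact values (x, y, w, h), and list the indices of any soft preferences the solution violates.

1. status.x = 20  [search.left = status.left]
2. status.w = 207  [search.w = status.w]
3. status.y = 188  [status.top = 188]
4. status.h = 48  [status.h = 48]

status = (x=20, y=188, w=207, h=48)
violated soft preferences: 20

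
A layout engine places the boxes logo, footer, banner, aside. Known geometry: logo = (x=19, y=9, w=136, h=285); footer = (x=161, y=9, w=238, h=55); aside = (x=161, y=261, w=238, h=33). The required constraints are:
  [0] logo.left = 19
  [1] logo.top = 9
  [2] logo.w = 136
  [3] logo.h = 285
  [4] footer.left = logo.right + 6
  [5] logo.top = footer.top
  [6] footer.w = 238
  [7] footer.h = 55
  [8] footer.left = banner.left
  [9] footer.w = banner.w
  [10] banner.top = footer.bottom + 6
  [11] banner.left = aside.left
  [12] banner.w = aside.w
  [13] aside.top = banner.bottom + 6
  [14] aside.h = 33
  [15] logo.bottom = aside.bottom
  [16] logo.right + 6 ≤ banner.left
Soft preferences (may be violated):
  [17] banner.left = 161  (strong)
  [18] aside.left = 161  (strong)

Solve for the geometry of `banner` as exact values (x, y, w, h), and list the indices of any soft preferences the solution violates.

1. banner.x = 161  [footer.left = banner.left]
2. banner.w = 238  [footer.w = banner.w]
3. banner.y = 70  [banner.top = footer.bottom + 6]
4. banner.h = 185  [aside.top = banner.bottom + 6]

banner = (x=161, y=70, w=238, h=185)
violated soft preferences: none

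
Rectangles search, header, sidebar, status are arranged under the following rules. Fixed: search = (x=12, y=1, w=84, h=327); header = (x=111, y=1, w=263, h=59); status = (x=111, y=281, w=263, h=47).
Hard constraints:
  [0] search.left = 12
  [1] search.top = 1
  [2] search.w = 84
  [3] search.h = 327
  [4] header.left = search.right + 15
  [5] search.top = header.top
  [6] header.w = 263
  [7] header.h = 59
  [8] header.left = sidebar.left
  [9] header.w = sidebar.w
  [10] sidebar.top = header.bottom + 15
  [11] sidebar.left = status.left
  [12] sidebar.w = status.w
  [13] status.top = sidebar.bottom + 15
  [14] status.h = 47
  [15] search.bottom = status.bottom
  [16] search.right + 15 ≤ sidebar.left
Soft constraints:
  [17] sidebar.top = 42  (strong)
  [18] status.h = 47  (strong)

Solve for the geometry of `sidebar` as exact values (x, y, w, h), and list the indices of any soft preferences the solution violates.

sidebar = (x=111, y=75, w=263, h=191)
violated soft preferences: 17

1. sidebar.x = 111  [header.left = sidebar.left]
2. sidebar.w = 263  [header.w = sidebar.w]
3. sidebar.y = 75  [sidebar.top = header.bottom + 15]
4. sidebar.h = 191  [status.top = sidebar.bottom + 15]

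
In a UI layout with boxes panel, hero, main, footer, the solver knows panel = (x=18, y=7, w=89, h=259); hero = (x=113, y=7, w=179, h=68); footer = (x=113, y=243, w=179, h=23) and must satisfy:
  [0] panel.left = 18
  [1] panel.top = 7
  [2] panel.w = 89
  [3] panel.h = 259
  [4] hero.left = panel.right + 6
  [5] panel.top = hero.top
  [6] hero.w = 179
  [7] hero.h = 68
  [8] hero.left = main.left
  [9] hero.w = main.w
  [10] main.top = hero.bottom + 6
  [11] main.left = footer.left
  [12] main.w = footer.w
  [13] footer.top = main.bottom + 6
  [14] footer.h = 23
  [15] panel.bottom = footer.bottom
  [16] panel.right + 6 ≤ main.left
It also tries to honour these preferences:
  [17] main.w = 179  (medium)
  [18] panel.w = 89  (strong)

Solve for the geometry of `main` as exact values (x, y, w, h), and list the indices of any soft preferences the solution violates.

main = (x=113, y=81, w=179, h=156)
violated soft preferences: none

1. main.x = 113  [hero.left = main.left]
2. main.w = 179  [hero.w = main.w]
3. main.y = 81  [main.top = hero.bottom + 6]
4. main.h = 156  [footer.top = main.bottom + 6]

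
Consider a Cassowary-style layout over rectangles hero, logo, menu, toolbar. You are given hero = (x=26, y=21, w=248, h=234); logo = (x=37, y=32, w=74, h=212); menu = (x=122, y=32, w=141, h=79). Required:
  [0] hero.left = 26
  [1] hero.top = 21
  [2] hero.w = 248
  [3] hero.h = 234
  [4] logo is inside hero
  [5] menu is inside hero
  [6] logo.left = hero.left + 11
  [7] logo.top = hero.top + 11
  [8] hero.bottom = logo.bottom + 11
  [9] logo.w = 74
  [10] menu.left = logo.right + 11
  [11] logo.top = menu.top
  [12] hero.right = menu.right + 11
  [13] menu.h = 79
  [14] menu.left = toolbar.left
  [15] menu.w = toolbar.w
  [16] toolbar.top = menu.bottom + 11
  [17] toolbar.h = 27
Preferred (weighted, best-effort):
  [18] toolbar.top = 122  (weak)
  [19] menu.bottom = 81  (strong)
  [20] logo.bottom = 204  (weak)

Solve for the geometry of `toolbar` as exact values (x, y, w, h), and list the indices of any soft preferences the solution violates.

1. toolbar.x = 122  [menu.left = toolbar.left]
2. toolbar.w = 141  [menu.w = toolbar.w]
3. toolbar.y = 122  [toolbar.top = menu.bottom + 11]
4. toolbar.h = 27  [toolbar.h = 27]

toolbar = (x=122, y=122, w=141, h=27)
violated soft preferences: 19, 20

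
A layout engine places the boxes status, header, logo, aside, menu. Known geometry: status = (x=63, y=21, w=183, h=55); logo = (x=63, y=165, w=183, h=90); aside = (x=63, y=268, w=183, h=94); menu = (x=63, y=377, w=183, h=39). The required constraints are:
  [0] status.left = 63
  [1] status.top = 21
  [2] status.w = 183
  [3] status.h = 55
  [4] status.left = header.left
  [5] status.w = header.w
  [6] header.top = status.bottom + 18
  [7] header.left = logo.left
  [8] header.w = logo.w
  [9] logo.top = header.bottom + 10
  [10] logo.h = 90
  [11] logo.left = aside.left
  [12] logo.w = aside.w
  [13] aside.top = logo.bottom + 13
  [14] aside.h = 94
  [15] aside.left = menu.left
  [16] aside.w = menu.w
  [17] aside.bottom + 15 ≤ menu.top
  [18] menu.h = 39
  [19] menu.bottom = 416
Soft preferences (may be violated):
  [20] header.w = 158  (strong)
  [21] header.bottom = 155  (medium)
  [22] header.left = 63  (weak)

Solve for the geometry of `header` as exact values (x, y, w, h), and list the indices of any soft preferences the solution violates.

1. header.x = 63  [status.left = header.left]
2. header.w = 183  [status.w = header.w]
3. header.y = 94  [header.top = status.bottom + 18]
4. header.h = 61  [logo.top = header.bottom + 10]

header = (x=63, y=94, w=183, h=61)
violated soft preferences: 20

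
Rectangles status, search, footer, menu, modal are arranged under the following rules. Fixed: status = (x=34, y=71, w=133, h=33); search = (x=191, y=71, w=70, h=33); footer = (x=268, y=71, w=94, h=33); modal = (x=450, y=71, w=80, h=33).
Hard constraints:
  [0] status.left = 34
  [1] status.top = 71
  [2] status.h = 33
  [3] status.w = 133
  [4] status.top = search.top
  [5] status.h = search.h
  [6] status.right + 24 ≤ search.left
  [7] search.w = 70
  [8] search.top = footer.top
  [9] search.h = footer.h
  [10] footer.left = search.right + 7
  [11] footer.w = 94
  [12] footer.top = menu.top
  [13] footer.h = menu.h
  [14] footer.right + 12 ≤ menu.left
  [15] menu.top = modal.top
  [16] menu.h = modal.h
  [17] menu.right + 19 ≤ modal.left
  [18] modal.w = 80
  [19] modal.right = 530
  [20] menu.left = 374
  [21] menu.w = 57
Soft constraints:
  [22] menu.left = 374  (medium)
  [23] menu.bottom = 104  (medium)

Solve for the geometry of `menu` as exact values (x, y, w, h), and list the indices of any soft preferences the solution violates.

menu = (x=374, y=71, w=57, h=33)
violated soft preferences: none

1. menu.y = 71  [footer.top = menu.top]
2. menu.h = 33  [footer.h = menu.h]
3. menu.x = 374  [menu.left = 374]
4. menu.w = 57  [menu.w = 57]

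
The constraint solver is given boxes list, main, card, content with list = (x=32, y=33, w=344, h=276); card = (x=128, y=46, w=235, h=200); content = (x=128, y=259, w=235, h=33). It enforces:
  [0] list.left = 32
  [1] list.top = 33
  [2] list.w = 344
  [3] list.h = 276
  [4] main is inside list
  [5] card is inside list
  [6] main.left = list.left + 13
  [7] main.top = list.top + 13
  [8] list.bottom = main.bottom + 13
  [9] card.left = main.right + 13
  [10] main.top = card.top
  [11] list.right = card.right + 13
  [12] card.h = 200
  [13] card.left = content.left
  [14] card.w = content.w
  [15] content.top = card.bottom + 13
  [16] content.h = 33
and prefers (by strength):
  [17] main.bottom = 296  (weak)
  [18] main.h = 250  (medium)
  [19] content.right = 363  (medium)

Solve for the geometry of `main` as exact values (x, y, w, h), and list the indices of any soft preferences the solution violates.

1. main.x = 45  [main.left = list.left + 13]
2. main.y = 46  [main.top = list.top + 13]
3. main.h = 250  [list.bottom = main.bottom + 13]
4. main.w = 70  [card.left = main.right + 13]

main = (x=45, y=46, w=70, h=250)
violated soft preferences: none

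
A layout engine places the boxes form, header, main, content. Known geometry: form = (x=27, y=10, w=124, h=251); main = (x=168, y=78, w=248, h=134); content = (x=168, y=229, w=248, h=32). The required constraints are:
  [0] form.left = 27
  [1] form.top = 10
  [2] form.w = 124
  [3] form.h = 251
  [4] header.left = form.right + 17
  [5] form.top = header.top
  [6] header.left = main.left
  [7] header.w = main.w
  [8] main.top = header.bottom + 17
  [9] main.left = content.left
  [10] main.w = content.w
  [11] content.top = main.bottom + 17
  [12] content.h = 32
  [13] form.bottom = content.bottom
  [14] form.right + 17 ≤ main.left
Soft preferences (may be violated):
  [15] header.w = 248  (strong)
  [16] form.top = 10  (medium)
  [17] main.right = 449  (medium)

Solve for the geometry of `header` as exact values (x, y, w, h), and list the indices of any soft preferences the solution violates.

1. header.x = 168  [header.left = form.right + 17]
2. header.y = 10  [form.top = header.top]
3. header.w = 248  [header.w = main.w]
4. header.h = 51  [main.top = header.bottom + 17]

header = (x=168, y=10, w=248, h=51)
violated soft preferences: 17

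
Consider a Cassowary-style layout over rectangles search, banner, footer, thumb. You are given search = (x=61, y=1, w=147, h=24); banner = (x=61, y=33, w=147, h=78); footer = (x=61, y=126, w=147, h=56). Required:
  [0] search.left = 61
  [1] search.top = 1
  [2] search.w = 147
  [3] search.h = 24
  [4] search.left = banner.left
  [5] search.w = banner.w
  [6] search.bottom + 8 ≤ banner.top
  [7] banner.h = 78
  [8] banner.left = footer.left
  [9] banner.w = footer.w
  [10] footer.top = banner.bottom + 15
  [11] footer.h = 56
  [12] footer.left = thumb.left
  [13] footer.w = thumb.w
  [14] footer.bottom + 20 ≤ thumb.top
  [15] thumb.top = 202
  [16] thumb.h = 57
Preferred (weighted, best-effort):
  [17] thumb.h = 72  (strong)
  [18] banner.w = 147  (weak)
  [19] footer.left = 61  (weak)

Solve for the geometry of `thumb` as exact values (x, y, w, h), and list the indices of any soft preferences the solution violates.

thumb = (x=61, y=202, w=147, h=57)
violated soft preferences: 17

1. thumb.x = 61  [footer.left = thumb.left]
2. thumb.w = 147  [footer.w = thumb.w]
3. thumb.y = 202  [thumb.top = 202]
4. thumb.h = 57  [thumb.h = 57]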